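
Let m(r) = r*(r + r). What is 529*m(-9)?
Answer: 85698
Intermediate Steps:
m(r) = 2*r**2 (m(r) = r*(2*r) = 2*r**2)
529*m(-9) = 529*(2*(-9)**2) = 529*(2*81) = 529*162 = 85698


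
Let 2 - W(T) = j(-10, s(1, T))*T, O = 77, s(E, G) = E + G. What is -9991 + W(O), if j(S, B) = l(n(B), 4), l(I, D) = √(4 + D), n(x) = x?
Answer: -9989 - 154*√2 ≈ -10207.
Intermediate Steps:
j(S, B) = 2*√2 (j(S, B) = √(4 + 4) = √8 = 2*√2)
W(T) = 2 - 2*T*√2 (W(T) = 2 - 2*√2*T = 2 - 2*T*√2)
-9991 + W(O) = -9991 + (2 - 2*77*√2) = -9991 + (2 - 154*√2) = -9989 - 154*√2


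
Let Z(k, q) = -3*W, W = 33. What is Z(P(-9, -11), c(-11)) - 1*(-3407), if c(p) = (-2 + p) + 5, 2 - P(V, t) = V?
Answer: 3308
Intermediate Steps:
P(V, t) = 2 - V
c(p) = 3 + p
Z(k, q) = -99 (Z(k, q) = -3*33 = -99)
Z(P(-9, -11), c(-11)) - 1*(-3407) = -99 - 1*(-3407) = -99 + 3407 = 3308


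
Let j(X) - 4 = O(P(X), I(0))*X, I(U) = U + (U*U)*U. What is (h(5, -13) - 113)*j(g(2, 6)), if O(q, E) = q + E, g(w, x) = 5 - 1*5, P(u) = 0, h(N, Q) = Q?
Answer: -504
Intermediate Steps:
g(w, x) = 0 (g(w, x) = 5 - 5 = 0)
I(U) = U + U³ (I(U) = U + U²*U = U + U³)
O(q, E) = E + q
j(X) = 4 (j(X) = 4 + ((0 + 0³) + 0)*X = 4 + ((0 + 0) + 0)*X = 4 + (0 + 0)*X = 4 + 0*X = 4 + 0 = 4)
(h(5, -13) - 113)*j(g(2, 6)) = (-13 - 113)*4 = -126*4 = -504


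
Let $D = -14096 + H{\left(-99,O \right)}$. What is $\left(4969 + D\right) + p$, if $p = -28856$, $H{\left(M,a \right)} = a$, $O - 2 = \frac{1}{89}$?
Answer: $- \frac{3380308}{89} \approx -37981.0$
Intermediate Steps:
$O = \frac{179}{89}$ ($O = 2 + \frac{1}{89} = \frac{179}{89} \approx 2.0112$)
$D = - \frac{1254365}{89}$ ($D = -14096 + \frac{179}{89} = - \frac{1254365}{89} \approx -14094.0$)
$\left(4969 + D\right) + p = \left(4969 - \frac{1254365}{89}\right) - 28856 = - \frac{812124}{89} - 28856 = - \frac{3380308}{89}$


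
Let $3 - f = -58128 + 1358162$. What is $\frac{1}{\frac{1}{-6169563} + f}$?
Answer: $- \frac{6169563}{8020623156454} \approx -7.6921 \cdot 10^{-7}$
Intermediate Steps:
$f = -1300031$ ($f = 3 - \left(-58128 + 1358162\right) = 3 - 1300034 = -1300031$)
$\frac{1}{\frac{1}{-6169563} + f} = \frac{1}{\frac{1}{-6169563} - 1300031} = \frac{1}{- \frac{1}{6169563} - 1300031} = \frac{1}{- \frac{8020623156454}{6169563}} = - \frac{6169563}{8020623156454}$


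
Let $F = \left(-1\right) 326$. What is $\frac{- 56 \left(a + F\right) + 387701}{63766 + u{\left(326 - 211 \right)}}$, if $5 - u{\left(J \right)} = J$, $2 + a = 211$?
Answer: $\frac{3617}{584} \approx 6.1935$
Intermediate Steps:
$a = 209$ ($a = -2 + 211 = 209$)
$F = -326$
$u{\left(J \right)} = 5 - J$
$\frac{- 56 \left(a + F\right) + 387701}{63766 + u{\left(326 - 211 \right)}} = \frac{- 56 \left(209 - 326\right) + 387701}{63766 + \left(5 - \left(326 - 211\right)\right)} = \frac{\left(-56\right) \left(-117\right) + 387701}{63766 + \left(5 - \left(326 - 211\right)\right)} = \frac{6552 + 387701}{63766 + \left(5 - 115\right)} = \frac{394253}{63766 + \left(5 - 115\right)} = \frac{394253}{63766 - 110} = \frac{394253}{63656} = 394253 \cdot \frac{1}{63656} = \frac{3617}{584}$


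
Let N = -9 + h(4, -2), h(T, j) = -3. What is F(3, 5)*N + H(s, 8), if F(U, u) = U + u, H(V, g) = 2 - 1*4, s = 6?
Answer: -98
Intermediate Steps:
H(V, g) = -2 (H(V, g) = 2 - 4 = -2)
N = -12 (N = -9 - 3 = -12)
F(3, 5)*N + H(s, 8) = (3 + 5)*(-12) - 2 = 8*(-12) - 2 = -96 - 2 = -98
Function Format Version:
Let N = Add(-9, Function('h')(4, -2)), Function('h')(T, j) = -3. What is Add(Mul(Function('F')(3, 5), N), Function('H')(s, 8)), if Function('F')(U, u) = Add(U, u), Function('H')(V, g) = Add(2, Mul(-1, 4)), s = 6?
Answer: -98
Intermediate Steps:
Function('H')(V, g) = -2 (Function('H')(V, g) = Add(2, -4) = -2)
N = -12 (N = Add(-9, -3) = -12)
Add(Mul(Function('F')(3, 5), N), Function('H')(s, 8)) = Add(Mul(Add(3, 5), -12), -2) = Add(Mul(8, -12), -2) = Add(-96, -2) = -98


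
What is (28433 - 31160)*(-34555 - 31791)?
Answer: 180925542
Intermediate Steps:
(28433 - 31160)*(-34555 - 31791) = -2727*(-66346) = 180925542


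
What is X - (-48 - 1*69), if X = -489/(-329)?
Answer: 38982/329 ≈ 118.49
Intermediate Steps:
X = 489/329 (X = -489*(-1/329) = 489/329 ≈ 1.4863)
X - (-48 - 1*69) = 489/329 - (-48 - 1*69) = 489/329 - (-48 - 69) = 489/329 - 1*(-117) = 489/329 + 117 = 38982/329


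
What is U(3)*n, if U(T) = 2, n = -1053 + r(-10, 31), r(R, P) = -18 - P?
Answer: -2204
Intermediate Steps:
n = -1102 (n = -1053 + (-18 - 1*31) = -1053 + (-18 - 31) = -1053 - 49 = -1102)
U(3)*n = 2*(-1102) = -2204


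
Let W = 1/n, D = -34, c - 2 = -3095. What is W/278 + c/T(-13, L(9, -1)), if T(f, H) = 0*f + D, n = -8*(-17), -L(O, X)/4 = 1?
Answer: 3439417/37808 ≈ 90.971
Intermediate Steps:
c = -3093 (c = 2 - 3095 = -3093)
L(O, X) = -4 (L(O, X) = -4*1 = -4)
n = 136
W = 1/136 ≈ 0.0073529
T(f, H) = -34 (T(f, H) = 0*f - 34 = 0 - 34 = -34)
W/278 + c/T(-13, L(9, -1)) = (1/136)/278 - 3093/(-34) = (1/136)*(1/278) - 3093*(-1/34) = 1/37808 + 3093/34 = 3439417/37808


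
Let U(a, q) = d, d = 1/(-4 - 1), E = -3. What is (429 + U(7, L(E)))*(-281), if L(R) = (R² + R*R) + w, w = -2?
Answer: -602464/5 ≈ -1.2049e+5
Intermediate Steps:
L(R) = -2 + 2*R² (L(R) = (R² + R*R) - 2 = (R² + R²) - 2 = 2*R² - 2 = -2 + 2*R²)
d = -⅕ (d = 1/(-5) = -⅕ ≈ -0.20000)
U(a, q) = -⅕
(429 + U(7, L(E)))*(-281) = (429 - ⅕)*(-281) = (2144/5)*(-281) = -602464/5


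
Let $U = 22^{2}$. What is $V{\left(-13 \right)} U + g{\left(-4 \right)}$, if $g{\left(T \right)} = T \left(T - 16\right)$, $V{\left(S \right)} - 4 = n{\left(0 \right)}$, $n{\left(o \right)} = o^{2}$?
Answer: $2016$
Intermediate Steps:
$V{\left(S \right)} = 4$ ($V{\left(S \right)} = 4 + 0^{2} = 4 + 0 = 4$)
$U = 484$
$g{\left(T \right)} = T \left(-16 + T\right)$
$V{\left(-13 \right)} U + g{\left(-4 \right)} = 4 \cdot 484 - 4 \left(-16 - 4\right) = 1936 - -80 = 1936 + 80 = 2016$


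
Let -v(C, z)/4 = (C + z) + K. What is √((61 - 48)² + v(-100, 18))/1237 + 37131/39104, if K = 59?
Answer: 37131/39104 + 3*√29/1237 ≈ 0.96260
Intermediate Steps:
v(C, z) = -236 - 4*C - 4*z (v(C, z) = -4*((C + z) + 59) = -4*(59 + C + z) = -236 - 4*C - 4*z)
√((61 - 48)² + v(-100, 18))/1237 + 37131/39104 = √((61 - 48)² + (-236 - 4*(-100) - 4*18))/1237 + 37131/39104 = √(13² + (-236 + 400 - 72))*(1/1237) + 37131*(1/39104) = √(169 + 92)*(1/1237) + 37131/39104 = √261*(1/1237) + 37131/39104 = (3*√29)*(1/1237) + 37131/39104 = 3*√29/1237 + 37131/39104 = 37131/39104 + 3*√29/1237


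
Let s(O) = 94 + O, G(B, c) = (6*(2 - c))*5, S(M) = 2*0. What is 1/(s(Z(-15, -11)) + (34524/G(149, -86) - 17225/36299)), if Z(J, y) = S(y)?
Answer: 7985780/851306043 ≈ 0.0093806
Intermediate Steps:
S(M) = 0
Z(J, y) = 0
G(B, c) = 60 - 30*c (G(B, c) = (12 - 6*c)*5 = 60 - 30*c)
1/(s(Z(-15, -11)) + (34524/G(149, -86) - 17225/36299)) = 1/((94 + 0) + (34524/(60 - 30*(-86)) - 17225/36299)) = 1/(94 + (34524/(60 + 2580) - 17225*1/36299)) = 1/(94 + (34524/2640 - 17225/36299)) = 1/(94 + (34524*(1/2640) - 17225/36299)) = 1/(94 + (2877/220 - 17225/36299)) = 1/(94 + 100642723/7985780) = 1/(851306043/7985780) = 7985780/851306043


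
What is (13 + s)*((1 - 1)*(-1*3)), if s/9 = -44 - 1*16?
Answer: 0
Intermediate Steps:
s = -540 (s = 9*(-44 - 1*16) = 9*(-44 - 16) = 9*(-60) = -540)
(13 + s)*((1 - 1)*(-1*3)) = (13 - 540)*((1 - 1)*(-1*3)) = -0*(-3) = -527*0 = 0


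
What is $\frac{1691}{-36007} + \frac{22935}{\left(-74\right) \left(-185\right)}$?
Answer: $\frac{160534151}{98587166} \approx 1.6283$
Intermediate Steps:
$\frac{1691}{-36007} + \frac{22935}{\left(-74\right) \left(-185\right)} = 1691 \left(- \frac{1}{36007}\right) + \frac{22935}{13690} = - \frac{1691}{36007} + 22935 \cdot \frac{1}{13690} = - \frac{1691}{36007} + \frac{4587}{2738} = \frac{160534151}{98587166}$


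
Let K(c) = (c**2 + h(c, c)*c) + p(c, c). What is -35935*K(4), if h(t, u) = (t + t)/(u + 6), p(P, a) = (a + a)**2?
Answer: -2989792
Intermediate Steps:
p(P, a) = 4*a**2 (p(P, a) = (2*a)**2 = 4*a**2)
h(t, u) = 2*t/(6 + u) (h(t, u) = (2*t)/(6 + u) = 2*t/(6 + u))
K(c) = 5*c**2 + 2*c**2/(6 + c) (K(c) = (c**2 + (2*c/(6 + c))*c) + 4*c**2 = (c**2 + 2*c**2/(6 + c)) + 4*c**2 = 5*c**2 + 2*c**2/(6 + c))
-35935*K(4) = -35935*4**2*(32 + 5*4)/(6 + 4) = -574960*(32 + 20)/10 = -574960*52/10 = -35935*416/5 = -2989792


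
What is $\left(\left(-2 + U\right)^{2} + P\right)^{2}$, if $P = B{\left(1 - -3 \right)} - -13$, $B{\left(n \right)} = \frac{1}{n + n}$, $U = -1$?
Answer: $\frac{31329}{64} \approx 489.52$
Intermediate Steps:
$B{\left(n \right)} = \frac{1}{2 n}$
$P = \frac{105}{8}$ ($P = \frac{1}{2 \left(1 - -3\right)} - -13 = \frac{1}{2 \left(1 + 3\right)} + 13 = \frac{1}{2 \cdot 4} + 13 = \frac{1}{2} \cdot \frac{1}{4} + 13 = \frac{1}{8} + 13 = \frac{105}{8} \approx 13.125$)
$\left(\left(-2 + U\right)^{2} + P\right)^{2} = \left(\left(-2 - 1\right)^{2} + \frac{105}{8}\right)^{2} = \left(\left(-3\right)^{2} + \frac{105}{8}\right)^{2} = \left(9 + \frac{105}{8}\right)^{2} = \left(\frac{177}{8}\right)^{2} = \frac{31329}{64}$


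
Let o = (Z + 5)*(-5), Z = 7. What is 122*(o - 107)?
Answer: -20374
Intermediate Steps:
o = -60 (o = (7 + 5)*(-5) = 12*(-5) = -60)
122*(o - 107) = 122*(-60 - 107) = 122*(-167) = -20374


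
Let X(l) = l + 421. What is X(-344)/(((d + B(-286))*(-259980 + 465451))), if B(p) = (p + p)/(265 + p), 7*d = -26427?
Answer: -231/2310345277 ≈ -9.9985e-8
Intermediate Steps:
d = -26427/7 (d = (⅐)*(-26427) = -26427/7 ≈ -3775.3)
X(l) = 421 + l
B(p) = 2*p/(265 + p) (B(p) = (2*p)/(265 + p) = 2*p/(265 + p))
X(-344)/(((d + B(-286))*(-259980 + 465451))) = (421 - 344)/(((-26427/7 + 2*(-286)/(265 - 286))*(-259980 + 465451))) = 77/(((-26427/7 + 2*(-286)/(-21))*205471)) = 77/(((-26427/7 + 2*(-286)*(-1/21))*205471)) = 77/(((-26427/7 + 572/21)*205471)) = 77/((-78709/21*205471)) = 77/(-2310345277/3) = 77*(-3/2310345277) = -231/2310345277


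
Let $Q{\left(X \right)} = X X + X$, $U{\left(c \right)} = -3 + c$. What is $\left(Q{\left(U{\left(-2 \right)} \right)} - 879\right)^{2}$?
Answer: $737881$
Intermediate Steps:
$Q{\left(X \right)} = X + X^{2}$ ($Q{\left(X \right)} = X^{2} + X = X + X^{2}$)
$\left(Q{\left(U{\left(-2 \right)} \right)} - 879\right)^{2} = \left(\left(-3 - 2\right) \left(1 - 5\right) - 879\right)^{2} = \left(- 5 \left(1 - 5\right) - 879\right)^{2} = \left(\left(-5\right) \left(-4\right) - 879\right)^{2} = \left(20 - 879\right)^{2} = \left(-859\right)^{2} = 737881$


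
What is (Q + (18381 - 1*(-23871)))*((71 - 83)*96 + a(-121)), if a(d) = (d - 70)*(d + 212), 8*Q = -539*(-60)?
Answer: -1715951937/2 ≈ -8.5798e+8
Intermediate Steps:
Q = 8085/2 (Q = (-539*(-60))/8 = (1/8)*32340 = 8085/2 ≈ 4042.5)
a(d) = (-70 + d)*(212 + d)
(Q + (18381 - 1*(-23871)))*((71 - 83)*96 + a(-121)) = (8085/2 + (18381 - 1*(-23871)))*((71 - 83)*96 + (-14840 + (-121)**2 + 142*(-121))) = (8085/2 + (18381 + 23871))*(-12*96 + (-14840 + 14641 - 17182)) = (8085/2 + 42252)*(-1152 - 17381) = (92589/2)*(-18533) = -1715951937/2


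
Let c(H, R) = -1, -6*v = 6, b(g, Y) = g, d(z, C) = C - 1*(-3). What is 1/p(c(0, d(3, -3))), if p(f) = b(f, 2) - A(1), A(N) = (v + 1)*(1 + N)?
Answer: -1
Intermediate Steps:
d(z, C) = 3 + C (d(z, C) = C + 3 = 3 + C)
v = -1 (v = -⅙*6 = -1)
A(N) = 0 (A(N) = (-1 + 1)*(1 + N) = 0*(1 + N) = 0)
p(f) = f (p(f) = f - 1*0 = f + 0 = f)
1/p(c(0, d(3, -3))) = 1/(-1) = -1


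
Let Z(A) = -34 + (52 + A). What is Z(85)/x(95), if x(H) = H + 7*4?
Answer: 103/123 ≈ 0.83740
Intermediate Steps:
Z(A) = 18 + A
x(H) = 28 + H (x(H) = H + 28 = 28 + H)
Z(85)/x(95) = (18 + 85)/(28 + 95) = 103/123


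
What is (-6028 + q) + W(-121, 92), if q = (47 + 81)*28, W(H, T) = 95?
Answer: -2349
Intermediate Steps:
q = 3584 (q = 128*28 = 3584)
(-6028 + q) + W(-121, 92) = (-6028 + 3584) + 95 = -2444 + 95 = -2349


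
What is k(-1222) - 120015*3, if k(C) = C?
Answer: -361267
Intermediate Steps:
k(-1222) - 120015*3 = -1222 - 120015*3 = -1222 - 360045 = -361267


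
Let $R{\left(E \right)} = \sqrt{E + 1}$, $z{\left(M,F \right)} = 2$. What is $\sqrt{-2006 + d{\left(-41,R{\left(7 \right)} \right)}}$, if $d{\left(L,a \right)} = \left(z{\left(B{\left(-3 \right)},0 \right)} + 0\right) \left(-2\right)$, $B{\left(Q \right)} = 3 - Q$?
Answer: $i \sqrt{2010} \approx 44.833 i$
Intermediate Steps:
$R{\left(E \right)} = \sqrt{1 + E}$
$d{\left(L,a \right)} = -4$ ($d{\left(L,a \right)} = \left(2 + 0\right) \left(-2\right) = 2 \left(-2\right) = -4$)
$\sqrt{-2006 + d{\left(-41,R{\left(7 \right)} \right)}} = \sqrt{-2006 - 4} = \sqrt{-2010} = i \sqrt{2010}$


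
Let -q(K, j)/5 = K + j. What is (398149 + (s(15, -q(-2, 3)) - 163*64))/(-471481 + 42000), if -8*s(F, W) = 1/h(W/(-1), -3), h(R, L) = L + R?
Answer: -24813889/27486784 ≈ -0.90276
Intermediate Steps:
q(K, j) = -5*K - 5*j (q(K, j) = -5*(K + j) = -5*K - 5*j)
s(F, W) = -1/(8*(-3 - W)) (s(F, W) = -1/(8*(-3 + W/(-1))) = -1/(8*(-3 + W*(-1))) = -1/(8*(-3 - W)))
(398149 + (s(15, -q(-2, 3)) - 163*64))/(-471481 + 42000) = (398149 + (1/(8*(3 - (-5*(-2) - 5*3))) - 163*64))/(-471481 + 42000) = (398149 + (1/(8*(3 - (10 - 15))) - 10432))/(-429481) = (398149 + (1/(8*(3 - 1*(-5))) - 10432))*(-1/429481) = (398149 + (1/(8*(3 + 5)) - 10432))*(-1/429481) = (398149 + ((⅛)/8 - 10432))*(-1/429481) = (398149 + ((⅛)*(⅛) - 10432))*(-1/429481) = (398149 + (1/64 - 10432))*(-1/429481) = (398149 - 667647/64)*(-1/429481) = (24813889/64)*(-1/429481) = -24813889/27486784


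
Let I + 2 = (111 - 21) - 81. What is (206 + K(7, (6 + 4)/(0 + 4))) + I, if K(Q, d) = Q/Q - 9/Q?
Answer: 1489/7 ≈ 212.71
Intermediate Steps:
K(Q, d) = 1 - 9/Q
I = 7 (I = -2 + ((111 - 21) - 81) = -2 + (90 - 81) = -2 + 9 = 7)
(206 + K(7, (6 + 4)/(0 + 4))) + I = (206 + (-9 + 7)/7) + 7 = (206 + (⅐)*(-2)) + 7 = (206 - 2/7) + 7 = 1440/7 + 7 = 1489/7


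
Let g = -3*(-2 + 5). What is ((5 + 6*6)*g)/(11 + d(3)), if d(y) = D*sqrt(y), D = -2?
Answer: -4059/109 - 738*sqrt(3)/109 ≈ -48.966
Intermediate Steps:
g = -9 (g = -3*3 = -9)
d(y) = -2*sqrt(y)
((5 + 6*6)*g)/(11 + d(3)) = ((5 + 6*6)*(-9))/(11 - 2*sqrt(3)) = ((5 + 36)*(-9))/(11 - 2*sqrt(3)) = (41*(-9))/(11 - 2*sqrt(3)) = -369/(11 - 2*sqrt(3))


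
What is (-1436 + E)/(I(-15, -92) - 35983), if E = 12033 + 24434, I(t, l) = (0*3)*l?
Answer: -35031/35983 ≈ -0.97354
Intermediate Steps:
I(t, l) = 0 (I(t, l) = 0*l = 0)
E = 36467
(-1436 + E)/(I(-15, -92) - 35983) = (-1436 + 36467)/(0 - 35983) = 35031/(-35983) = 35031*(-1/35983) = -35031/35983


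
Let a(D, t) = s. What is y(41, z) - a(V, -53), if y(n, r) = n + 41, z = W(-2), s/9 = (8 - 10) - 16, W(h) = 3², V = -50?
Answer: 244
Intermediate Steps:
W(h) = 9
s = -162 (s = 9*((8 - 10) - 16) = 9*(-2 - 16) = 9*(-18) = -162)
z = 9
a(D, t) = -162
y(n, r) = 41 + n
y(41, z) - a(V, -53) = (41 + 41) - 1*(-162) = 82 + 162 = 244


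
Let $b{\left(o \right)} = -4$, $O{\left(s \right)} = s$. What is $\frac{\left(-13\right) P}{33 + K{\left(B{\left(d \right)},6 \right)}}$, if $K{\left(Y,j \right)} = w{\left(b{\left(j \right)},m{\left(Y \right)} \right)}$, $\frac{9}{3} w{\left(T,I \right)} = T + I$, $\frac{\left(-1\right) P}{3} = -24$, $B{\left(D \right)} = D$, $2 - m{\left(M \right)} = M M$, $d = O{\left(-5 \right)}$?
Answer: $-39$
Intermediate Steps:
$d = -5$
$m{\left(M \right)} = 2 - M^{2}$ ($m{\left(M \right)} = 2 - M M = 2 - M^{2}$)
$P = 72$ ($P = \left(-3\right) \left(-24\right) = 72$)
$w{\left(T,I \right)} = \frac{I}{3} + \frac{T}{3}$ ($w{\left(T,I \right)} = \frac{T + I}{3} = \frac{I + T}{3} = \frac{I}{3} + \frac{T}{3}$)
$K{\left(Y,j \right)} = - \frac{2}{3} - \frac{Y^{2}}{3}$ ($K{\left(Y,j \right)} = \frac{2 - Y^{2}}{3} + \frac{1}{3} \left(-4\right) = \left(\frac{2}{3} - \frac{Y^{2}}{3}\right) - \frac{4}{3} = - \frac{2}{3} - \frac{Y^{2}}{3}$)
$\frac{\left(-13\right) P}{33 + K{\left(B{\left(d \right)},6 \right)}} = \frac{\left(-13\right) 72}{33 - \left(\frac{2}{3} + \frac{\left(-5\right)^{2}}{3}\right)} = - \frac{936}{33 - 9} = - \frac{936}{24} = \left(-936\right) \frac{1}{24} = -39$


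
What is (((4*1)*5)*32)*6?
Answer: 3840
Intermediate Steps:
(((4*1)*5)*32)*6 = ((4*5)*32)*6 = (20*32)*6 = 640*6 = 3840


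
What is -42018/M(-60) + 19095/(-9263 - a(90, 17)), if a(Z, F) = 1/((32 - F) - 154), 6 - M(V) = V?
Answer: -9045950923/14163116 ≈ -638.70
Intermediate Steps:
M(V) = 6 - V
a(Z, F) = 1/(-122 - F)
-42018/M(-60) + 19095/(-9263 - a(90, 17)) = -42018/(6 - 1*(-60)) + 19095/(-9263 - (-1)/(122 + 17)) = -42018/(6 + 60) + 19095/(-9263 - (-1)/139) = -42018/66 + 19095/(-9263 - (-1)/139) = -42018*1/66 + 19095/(-9263 - 1*(-1/139)) = -7003/11 + 19095/(-9263 + 1/139) = -7003/11 + 19095/(-1287556/139) = -7003/11 + 19095*(-139/1287556) = -7003/11 - 2654205/1287556 = -9045950923/14163116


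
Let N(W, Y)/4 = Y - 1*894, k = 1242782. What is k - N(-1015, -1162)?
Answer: 1251006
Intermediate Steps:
N(W, Y) = -3576 + 4*Y (N(W, Y) = 4*(Y - 1*894) = 4*(Y - 894) = 4*(-894 + Y) = -3576 + 4*Y)
k - N(-1015, -1162) = 1242782 - (-3576 + 4*(-1162)) = 1242782 - (-3576 - 4648) = 1242782 - 1*(-8224) = 1242782 + 8224 = 1251006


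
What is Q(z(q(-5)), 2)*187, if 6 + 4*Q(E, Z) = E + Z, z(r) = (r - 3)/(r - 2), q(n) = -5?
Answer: -935/7 ≈ -133.57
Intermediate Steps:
z(r) = (-3 + r)/(-2 + r)
Q(E, Z) = -3/2 + E/4 + Z/4 (Q(E, Z) = -3/2 + (E + Z)/4 = -3/2 + (E/4 + Z/4) = -3/2 + E/4 + Z/4)
Q(z(q(-5)), 2)*187 = (-3/2 + ((-3 - 5)/(-2 - 5))/4 + (1/4)*2)*187 = (-3/2 + (-8/(-7))/4 + 1/2)*187 = (-3/2 + (-1/7*(-8))/4 + 1/2)*187 = (-3/2 + (1/4)*(8/7) + 1/2)*187 = (-3/2 + 2/7 + 1/2)*187 = -5/7*187 = -935/7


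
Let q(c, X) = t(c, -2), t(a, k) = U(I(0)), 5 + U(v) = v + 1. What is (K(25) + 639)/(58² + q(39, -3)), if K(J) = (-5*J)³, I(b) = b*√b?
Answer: -976243/1680 ≈ -581.10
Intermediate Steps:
I(b) = b^(3/2)
K(J) = -125*J³
U(v) = -4 + v (U(v) = -5 + (v + 1) = -5 + (1 + v) = -4 + v)
t(a, k) = -4 (t(a, k) = -4 + 0^(3/2) = -4 + 0 = -4)
q(c, X) = -4
(K(25) + 639)/(58² + q(39, -3)) = (-125*25³ + 639)/(58² - 4) = (-125*15625 + 639)/(3364 - 4) = (-1953125 + 639)/3360 = -1952486*1/3360 = -976243/1680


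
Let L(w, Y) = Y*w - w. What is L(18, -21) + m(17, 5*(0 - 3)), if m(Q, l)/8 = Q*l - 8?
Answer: -2500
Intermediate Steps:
m(Q, l) = -64 + 8*Q*l (m(Q, l) = 8*(Q*l - 8) = 8*(-8 + Q*l) = -64 + 8*Q*l)
L(w, Y) = -w + Y*w
L(18, -21) + m(17, 5*(0 - 3)) = 18*(-1 - 21) + (-64 + 8*17*(5*(0 - 3))) = 18*(-22) + (-64 + 8*17*(5*(-3))) = -396 + (-64 + 8*17*(-15)) = -396 + (-64 - 2040) = -396 - 2104 = -2500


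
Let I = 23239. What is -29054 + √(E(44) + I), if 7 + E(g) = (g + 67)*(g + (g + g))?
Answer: -29054 + 2*√9471 ≈ -28859.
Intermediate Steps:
E(g) = -7 + 3*g*(67 + g) (E(g) = -7 + (g + 67)*(g + (g + g)) = -7 + (67 + g)*(g + 2*g) = -7 + (67 + g)*(3*g) = -7 + 3*g*(67 + g))
-29054 + √(E(44) + I) = -29054 + √((-7 + 3*44² + 201*44) + 23239) = -29054 + √((-7 + 3*1936 + 8844) + 23239) = -29054 + √((-7 + 5808 + 8844) + 23239) = -29054 + √(14645 + 23239) = -29054 + √37884 = -29054 + 2*√9471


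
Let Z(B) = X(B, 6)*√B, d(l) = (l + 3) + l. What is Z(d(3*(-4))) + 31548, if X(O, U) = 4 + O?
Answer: 31548 - 17*I*√21 ≈ 31548.0 - 77.904*I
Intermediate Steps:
d(l) = 3 + 2*l (d(l) = (3 + l) + l = 3 + 2*l)
Z(B) = √B*(4 + B) (Z(B) = (4 + B)*√B = √B*(4 + B))
Z(d(3*(-4))) + 31548 = √(3 + 2*(3*(-4)))*(4 + (3 + 2*(3*(-4)))) + 31548 = √(3 + 2*(-12))*(4 + (3 + 2*(-12))) + 31548 = √(3 - 24)*(4 + (3 - 24)) + 31548 = √(-21)*(4 - 21) + 31548 = (I*√21)*(-17) + 31548 = -17*I*√21 + 31548 = 31548 - 17*I*√21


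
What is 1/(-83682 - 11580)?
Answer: -1/95262 ≈ -1.0497e-5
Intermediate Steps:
1/(-83682 - 11580) = 1/(-95262) = -1/95262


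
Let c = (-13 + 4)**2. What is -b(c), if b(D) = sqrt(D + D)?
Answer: -9*sqrt(2) ≈ -12.728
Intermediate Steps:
c = 81 (c = (-9)**2 = 81)
b(D) = sqrt(2)*sqrt(D) (b(D) = sqrt(2*D) = sqrt(2)*sqrt(D))
-b(c) = -sqrt(2)*sqrt(81) = -sqrt(2)*9 = -9*sqrt(2)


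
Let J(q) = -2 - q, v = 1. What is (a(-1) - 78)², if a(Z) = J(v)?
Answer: 6561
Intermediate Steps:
a(Z) = -3 (a(Z) = -2 - 1*1 = -2 - 1 = -3)
(a(-1) - 78)² = (-3 - 78)² = (-81)² = 6561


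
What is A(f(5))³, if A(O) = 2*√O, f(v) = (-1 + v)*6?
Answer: 384*√6 ≈ 940.60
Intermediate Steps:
f(v) = -6 + 6*v
A(f(5))³ = (2*√(-6 + 6*5))³ = (2*√(-6 + 30))³ = (2*√24)³ = (2*(2*√6))³ = (4*√6)³ = 384*√6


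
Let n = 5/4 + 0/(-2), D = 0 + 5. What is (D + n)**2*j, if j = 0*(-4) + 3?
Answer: 1875/16 ≈ 117.19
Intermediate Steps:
D = 5
n = 5/4 (n = 5*(1/4) + 0*(-1/2) = 5/4 + 0 = 5/4 ≈ 1.2500)
j = 3 (j = 0 + 3 = 3)
(D + n)**2*j = (5 + 5/4)**2*3 = (25/4)**2*3 = (625/16)*3 = 1875/16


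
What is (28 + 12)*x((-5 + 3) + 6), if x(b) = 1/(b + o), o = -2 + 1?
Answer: 40/3 ≈ 13.333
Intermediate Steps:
o = -1
x(b) = 1/(-1 + b) (x(b) = 1/(b - 1) = 1/(-1 + b))
(28 + 12)*x((-5 + 3) + 6) = (28 + 12)/(-1 + ((-5 + 3) + 6)) = 40/(-1 + (-2 + 6)) = 40/(-1 + 4) = 40/3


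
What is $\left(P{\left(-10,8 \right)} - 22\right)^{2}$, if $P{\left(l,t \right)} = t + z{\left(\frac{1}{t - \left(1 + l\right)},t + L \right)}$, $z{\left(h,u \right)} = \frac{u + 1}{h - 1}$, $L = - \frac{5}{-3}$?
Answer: $\frac{5776}{9} \approx 641.78$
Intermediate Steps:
$L = \frac{5}{3}$ ($L = \left(-5\right) \left(- \frac{1}{3}\right) = \frac{5}{3} \approx 1.6667$)
$z{\left(h,u \right)} = \frac{1 + u}{-1 + h}$
$P{\left(l,t \right)} = t + \frac{\frac{8}{3} + t}{-1 + \frac{1}{-1 + t - l}}$ ($P{\left(l,t \right)} = t + \frac{1 + \left(t + \frac{5}{3}\right)}{-1 + \frac{1}{t - \left(1 + l\right)}} = t + \frac{1 + \left(\frac{5}{3} + t\right)}{-1 + \frac{1}{-1 + t - l}} = t + \frac{\frac{8}{3} + t}{-1 + \frac{1}{-1 + t - l}}$)
$\left(P{\left(-10,8 \right)} - 22\right)^{2} = \left(\frac{8 - 88 + 8 \left(-10\right)}{3 \left(-2 + 8 - -10\right)} - 22\right)^{2} = \left(\frac{8 - 88 - 80}{3 \left(-2 + 8 + 10\right)} - 22\right)^{2} = \left(\frac{1}{3} \cdot \frac{1}{16} \left(-160\right) - 22\right)^{2} = \left(- \frac{10}{3} - 22\right)^{2} = \left(- \frac{76}{3}\right)^{2} = \frac{5776}{9}$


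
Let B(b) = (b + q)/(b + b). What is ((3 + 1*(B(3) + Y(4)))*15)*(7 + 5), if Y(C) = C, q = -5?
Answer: 1200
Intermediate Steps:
B(b) = (-5 + b)/(2*b) (B(b) = (b - 5)/(b + b) = (-5 + b)/((2*b)) = (-5 + b)*(1/(2*b)) = (-5 + b)/(2*b))
((3 + 1*(B(3) + Y(4)))*15)*(7 + 5) = ((3 + 1*((1/2)*(-5 + 3)/3 + 4))*15)*(7 + 5) = ((3 + 1*((1/2)*(1/3)*(-2) + 4))*15)*12 = ((3 + 1*(-1/3 + 4))*15)*12 = ((3 + 1*(11/3))*15)*12 = ((3 + 11/3)*15)*12 = ((20/3)*15)*12 = 100*12 = 1200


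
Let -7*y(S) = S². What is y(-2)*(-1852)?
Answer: 7408/7 ≈ 1058.3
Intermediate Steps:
y(S) = -S²/7
y(-2)*(-1852) = -⅐*(-2)²*(-1852) = -⅐*4*(-1852) = -4/7*(-1852) = 7408/7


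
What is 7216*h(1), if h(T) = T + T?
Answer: 14432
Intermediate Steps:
h(T) = 2*T
7216*h(1) = 7216*(2*1) = 7216*2 = 14432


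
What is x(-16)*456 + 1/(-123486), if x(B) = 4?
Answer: 225238463/123486 ≈ 1824.0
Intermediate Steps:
x(-16)*456 + 1/(-123486) = 4*456 + 1/(-123486) = 1824 - 1/123486 = 225238463/123486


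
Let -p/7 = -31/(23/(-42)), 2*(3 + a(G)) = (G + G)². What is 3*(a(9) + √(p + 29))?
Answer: 477 + 3*I*√194281/23 ≈ 477.0 + 57.492*I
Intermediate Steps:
a(G) = -3 + 2*G² (a(G) = -3 + (G + G)²/2 = -3 + (2*G)²/2 = -3 + (4*G²)/2 = -3 + 2*G²)
p = -9114/23 (p = -(-217)/(23/(-42)) = -(-217)/(23*(-1/42)) = -(-217)/(-23/42) = -(-217)*(-42)/23 = -7*1302/23 = -9114/23 ≈ -396.26)
3*(a(9) + √(p + 29)) = 3*((-3 + 2*9²) + √(-9114/23 + 29)) = 3*((-3 + 2*81) + √(-8447/23)) = 3*((-3 + 162) + I*√194281/23) = 3*(159 + I*√194281/23) = 477 + 3*I*√194281/23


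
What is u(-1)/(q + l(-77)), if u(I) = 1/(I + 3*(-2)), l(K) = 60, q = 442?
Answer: -1/3514 ≈ -0.00028458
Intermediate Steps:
u(I) = 1/(-6 + I) (u(I) = 1/(I - 6) = 1/(-6 + I))
u(-1)/(q + l(-77)) = 1/((442 + 60)*(-6 - 1)) = 1/(502*(-7)) = (1/502)*(-1/7) = -1/3514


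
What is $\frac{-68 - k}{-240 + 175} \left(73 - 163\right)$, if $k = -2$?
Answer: $- \frac{1188}{13} \approx -91.385$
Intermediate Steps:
$\frac{-68 - k}{-240 + 175} \left(73 - 163\right) = \frac{-68 - -2}{-240 + 175} \left(73 - 163\right) = \frac{-68 + 2}{-65} \left(-90\right) = \left(-66\right) \left(- \frac{1}{65}\right) \left(-90\right) = \frac{66}{65} \left(-90\right) = - \frac{1188}{13}$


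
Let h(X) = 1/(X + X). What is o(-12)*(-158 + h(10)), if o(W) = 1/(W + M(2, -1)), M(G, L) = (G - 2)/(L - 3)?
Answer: 1053/80 ≈ 13.163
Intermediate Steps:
M(G, L) = (-2 + G)/(-3 + L)
h(X) = 1/(2*X)
o(W) = 1/W (o(W) = 1/(W + (-2 + 2)/(-3 - 1)) = 1/(W + 0/(-4)) = 1/(W - ¼*0) = 1/(W + 0) = 1/W)
o(-12)*(-158 + h(10)) = (-158 + (½)/10)/(-12) = -(-158 + (½)*(⅒))/12 = -(-158 + 1/20)/12 = -1/12*(-3159/20) = 1053/80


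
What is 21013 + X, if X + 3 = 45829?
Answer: 66839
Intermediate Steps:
X = 45826 (X = -3 + 45829 = 45826)
21013 + X = 21013 + 45826 = 66839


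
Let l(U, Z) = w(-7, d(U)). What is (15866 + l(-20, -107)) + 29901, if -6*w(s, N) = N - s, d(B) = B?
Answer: 274615/6 ≈ 45769.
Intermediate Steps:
w(s, N) = -N/6 + s/6 (w(s, N) = -(N - s)/6 = -N/6 + s/6)
l(U, Z) = -7/6 - U/6 (l(U, Z) = -U/6 + (⅙)*(-7) = -U/6 - 7/6 = -7/6 - U/6)
(15866 + l(-20, -107)) + 29901 = (15866 + (-7/6 - ⅙*(-20))) + 29901 = (15866 + (-7/6 + 10/3)) + 29901 = (15866 + 13/6) + 29901 = 95209/6 + 29901 = 274615/6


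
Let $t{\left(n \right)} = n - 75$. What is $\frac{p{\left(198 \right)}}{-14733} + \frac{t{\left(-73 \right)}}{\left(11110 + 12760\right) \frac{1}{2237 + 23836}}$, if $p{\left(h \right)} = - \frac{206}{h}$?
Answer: $- \frac{23257527749}{143867745} \approx -161.66$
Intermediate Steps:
$t{\left(n \right)} = -75 + n$
$\frac{p{\left(198 \right)}}{-14733} + \frac{t{\left(-73 \right)}}{\left(11110 + 12760\right) \frac{1}{2237 + 23836}} = \frac{\left(-206\right) \frac{1}{198}}{-14733} + \frac{-75 - 73}{\left(11110 + 12760\right) \frac{1}{2237 + 23836}} = \left(-206\right) \frac{1}{198} \left(- \frac{1}{14733}\right) - \frac{148}{23870 \cdot \frac{1}{26073}} = \left(- \frac{103}{99}\right) \left(- \frac{1}{14733}\right) - \frac{148}{23870 \cdot \frac{1}{26073}} = \frac{103}{1458567} - \frac{148}{\frac{23870}{26073}} = \frac{103}{1458567} - \frac{1929402}{11935} = - \frac{23257527749}{143867745}$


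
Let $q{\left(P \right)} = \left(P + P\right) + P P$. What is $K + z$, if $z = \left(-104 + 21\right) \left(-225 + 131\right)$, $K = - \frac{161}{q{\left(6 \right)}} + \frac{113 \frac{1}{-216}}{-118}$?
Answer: $\frac{99385999}{12744} \approx 7798.6$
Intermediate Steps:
$q{\left(P \right)} = P^{2} + 2 P$ ($q{\left(P \right)} = 2 P + P^{2} = P^{2} + 2 P$)
$K = - \frac{42689}{12744}$ ($K = - \frac{161}{6 \left(2 + 6\right)} + \frac{113 \frac{1}{-216}}{-118} = - \frac{161}{6 \cdot 8} + 113 \left(- \frac{1}{216}\right) \left(- \frac{1}{118}\right) = - \frac{161}{48} - - \frac{113}{25488} = \left(-161\right) \frac{1}{48} + \frac{113}{25488} = - \frac{161}{48} + \frac{113}{25488} = - \frac{42689}{12744} \approx -3.3497$)
$z = 7802$ ($z = \left(-83\right) \left(-94\right) = 7802$)
$K + z = - \frac{42689}{12744} + 7802 = \frac{99385999}{12744}$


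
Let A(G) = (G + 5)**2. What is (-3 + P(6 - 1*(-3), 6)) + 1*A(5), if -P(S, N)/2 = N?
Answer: 85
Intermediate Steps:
P(S, N) = -2*N
A(G) = (5 + G)**2
(-3 + P(6 - 1*(-3), 6)) + 1*A(5) = (-3 - 2*6) + 1*(5 + 5)**2 = (-3 - 12) + 1*10**2 = -15 + 1*100 = -15 + 100 = 85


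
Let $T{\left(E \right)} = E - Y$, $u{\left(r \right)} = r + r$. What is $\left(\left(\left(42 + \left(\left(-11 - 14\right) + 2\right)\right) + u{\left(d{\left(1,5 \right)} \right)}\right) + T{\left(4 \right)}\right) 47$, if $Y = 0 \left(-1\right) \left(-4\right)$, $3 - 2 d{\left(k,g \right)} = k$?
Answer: $1175$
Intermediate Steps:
$d{\left(k,g \right)} = \frac{3}{2} - \frac{k}{2}$
$Y = 0$ ($Y = 0 \left(-4\right) = 0$)
$u{\left(r \right)} = 2 r$
$T{\left(E \right)} = E$ ($T{\left(E \right)} = E - 0 = E + 0 = E$)
$\left(\left(\left(42 + \left(\left(-11 - 14\right) + 2\right)\right) + u{\left(d{\left(1,5 \right)} \right)}\right) + T{\left(4 \right)}\right) 47 = \left(\left(\left(42 + \left(\left(-11 - 14\right) + 2\right)\right) + 2 \left(\frac{3}{2} - \frac{1}{2}\right)\right) + 4\right) 47 = \left(\left(\left(42 + \left(-25 + 2\right)\right) + 2 \left(\frac{3}{2} - \frac{1}{2}\right)\right) + 4\right) 47 = \left(\left(\left(42 - 23\right) + 2 \cdot 1\right) + 4\right) 47 = \left(\left(19 + 2\right) + 4\right) 47 = \left(21 + 4\right) 47 = 25 \cdot 47 = 1175$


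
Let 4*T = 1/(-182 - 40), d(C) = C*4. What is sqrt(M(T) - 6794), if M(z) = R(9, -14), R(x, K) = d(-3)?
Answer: I*sqrt(6806) ≈ 82.499*I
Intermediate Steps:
d(C) = 4*C
T = -1/888 (T = 1/(4*(-182 - 40)) = (1/4)/(-222) = (1/4)*(-1/222) = -1/888 ≈ -0.0011261)
R(x, K) = -12 (R(x, K) = 4*(-3) = -12)
M(z) = -12
sqrt(M(T) - 6794) = sqrt(-12 - 6794) = sqrt(-6806) = I*sqrt(6806)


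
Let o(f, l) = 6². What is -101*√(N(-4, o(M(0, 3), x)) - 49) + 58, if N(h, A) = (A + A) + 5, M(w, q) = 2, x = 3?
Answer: 58 - 202*√7 ≈ -476.44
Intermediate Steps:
o(f, l) = 36
N(h, A) = 5 + 2*A (N(h, A) = 2*A + 5 = 5 + 2*A)
-101*√(N(-4, o(M(0, 3), x)) - 49) + 58 = -101*√((5 + 2*36) - 49) + 58 = -101*√((5 + 72) - 49) + 58 = -101*√(77 - 49) + 58 = -202*√7 + 58 = 58 - 202*√7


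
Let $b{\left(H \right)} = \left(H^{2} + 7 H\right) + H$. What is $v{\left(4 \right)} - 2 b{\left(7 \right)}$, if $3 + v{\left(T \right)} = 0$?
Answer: $-213$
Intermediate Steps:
$v{\left(T \right)} = -3$ ($v{\left(T \right)} = -3 + 0 = -3$)
$b{\left(H \right)} = H^{2} + 8 H$
$v{\left(4 \right)} - 2 b{\left(7 \right)} = -3 - 2 \cdot 7 \left(8 + 7\right) = -3 - 2 \cdot 7 \cdot 15 = -3 - 210 = -213$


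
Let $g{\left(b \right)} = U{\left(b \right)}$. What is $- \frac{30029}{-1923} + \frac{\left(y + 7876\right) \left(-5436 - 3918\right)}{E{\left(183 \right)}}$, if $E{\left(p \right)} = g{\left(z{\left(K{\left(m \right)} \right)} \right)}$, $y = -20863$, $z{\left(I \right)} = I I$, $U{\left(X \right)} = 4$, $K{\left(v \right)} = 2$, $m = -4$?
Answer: $\frac{116803462735}{3846} \approx 3.037 \cdot 10^{7}$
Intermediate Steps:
$z{\left(I \right)} = I^{2}$
$g{\left(b \right)} = 4$
$E{\left(p \right)} = 4$
$- \frac{30029}{-1923} + \frac{\left(y + 7876\right) \left(-5436 - 3918\right)}{E{\left(183 \right)}} = - \frac{30029}{-1923} + \frac{\left(-20863 + 7876\right) \left(-5436 - 3918\right)}{4} = \left(-30029\right) \left(- \frac{1}{1923}\right) + \left(-12987\right) \left(-9354\right) \frac{1}{4} = \frac{30029}{1923} + 121480398 \cdot \frac{1}{4} = \frac{30029}{1923} + \frac{60740199}{2} = \frac{116803462735}{3846}$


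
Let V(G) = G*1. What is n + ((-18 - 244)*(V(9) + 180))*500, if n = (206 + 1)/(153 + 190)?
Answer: -8492336793/343 ≈ -2.4759e+7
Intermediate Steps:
V(G) = G
n = 207/343 ≈ 0.60350
n + ((-18 - 244)*(V(9) + 180))*500 = 207/343 + ((-18 - 244)*(9 + 180))*500 = 207/343 - 262*189*500 = 207/343 - 49518*500 = 207/343 - 24759000 = -8492336793/343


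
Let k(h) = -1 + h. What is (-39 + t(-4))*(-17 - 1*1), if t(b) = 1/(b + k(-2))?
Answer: 4932/7 ≈ 704.57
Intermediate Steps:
t(b) = 1/(-3 + b) (t(b) = 1/(b + (-1 - 2)) = 1/(b - 3) = 1/(-3 + b))
(-39 + t(-4))*(-17 - 1*1) = (-39 + 1/(-3 - 4))*(-17 - 1*1) = (-39 + 1/(-7))*(-17 - 1) = (-39 - ⅐)*(-18) = -274/7*(-18) = 4932/7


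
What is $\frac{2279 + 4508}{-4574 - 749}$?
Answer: $- \frac{6787}{5323} \approx -1.275$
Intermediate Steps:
$\frac{2279 + 4508}{-4574 - 749} = \frac{6787}{-5323} = 6787 \left(- \frac{1}{5323}\right) = - \frac{6787}{5323}$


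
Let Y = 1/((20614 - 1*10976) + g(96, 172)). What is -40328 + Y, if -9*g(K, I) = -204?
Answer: -1168786093/28982 ≈ -40328.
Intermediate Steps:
g(K, I) = 68/3 (g(K, I) = -1/9*(-204) = 68/3)
Y = 3/28982 (Y = 1/((20614 - 1*10976) + 68/3) = 1/((20614 - 10976) + 68/3) = 1/(9638 + 68/3) = 1/(28982/3) = 3/28982 ≈ 0.00010351)
-40328 + Y = -40328 + 3/28982 = -1168786093/28982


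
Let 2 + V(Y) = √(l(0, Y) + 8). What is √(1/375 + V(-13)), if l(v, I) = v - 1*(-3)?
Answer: √(-11235 + 5625*√11)/75 ≈ 1.1486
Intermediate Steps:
l(v, I) = 3 + v (l(v, I) = v + 3 = 3 + v)
V(Y) = -2 + √11 (V(Y) = -2 + √((3 + 0) + 8) = -2 + √(3 + 8) = -2 + √11)
√(1/375 + V(-13)) = √(1/375 + (-2 + √11)) = √(-749/375 + √11)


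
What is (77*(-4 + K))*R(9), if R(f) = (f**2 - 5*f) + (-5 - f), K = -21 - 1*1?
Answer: -44044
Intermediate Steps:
K = -22 (K = -21 - 1 = -22)
R(f) = -5 + f**2 - 6*f
(77*(-4 + K))*R(9) = (77*(-4 - 22))*(-5 + 9**2 - 6*9) = (77*(-26))*(-5 + 81 - 54) = -2002*22 = -44044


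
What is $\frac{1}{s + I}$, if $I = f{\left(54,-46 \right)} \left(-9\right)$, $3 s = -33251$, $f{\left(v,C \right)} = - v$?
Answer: $- \frac{3}{31793} \approx -9.436 \cdot 10^{-5}$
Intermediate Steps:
$s = - \frac{33251}{3}$ ($s = \frac{1}{3} \left(-33251\right) = - \frac{33251}{3} \approx -11084.0$)
$I = 486$ ($I = \left(-1\right) 54 \left(-9\right) = \left(-54\right) \left(-9\right) = 486$)
$\frac{1}{s + I} = \frac{1}{- \frac{33251}{3} + 486} = \frac{1}{- \frac{31793}{3}} = - \frac{3}{31793}$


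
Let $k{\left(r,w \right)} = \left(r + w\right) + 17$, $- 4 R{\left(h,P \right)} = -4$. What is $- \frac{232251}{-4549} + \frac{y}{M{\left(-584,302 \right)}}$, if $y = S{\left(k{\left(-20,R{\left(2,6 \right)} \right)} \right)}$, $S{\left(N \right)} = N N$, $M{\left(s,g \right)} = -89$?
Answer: $\frac{20652143}{404861} \approx 51.01$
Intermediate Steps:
$R{\left(h,P \right)} = 1$ ($R{\left(h,P \right)} = \left(- \frac{1}{4}\right) \left(-4\right) = 1$)
$k{\left(r,w \right)} = 17 + r + w$
$S{\left(N \right)} = N^{2}$
$y = 4$ ($y = \left(17 - 20 + 1\right)^{2} = \left(-2\right)^{2} = 4$)
$- \frac{232251}{-4549} + \frac{y}{M{\left(-584,302 \right)}} = - \frac{232251}{-4549} + \frac{4}{-89} = \left(-232251\right) \left(- \frac{1}{4549}\right) + 4 \left(- \frac{1}{89}\right) = \frac{232251}{4549} - \frac{4}{89} = \frac{20652143}{404861}$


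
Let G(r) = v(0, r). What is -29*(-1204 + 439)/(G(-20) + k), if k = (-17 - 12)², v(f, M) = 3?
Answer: 22185/844 ≈ 26.286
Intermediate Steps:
G(r) = 3
k = 841 (k = (-29)² = 841)
-29*(-1204 + 439)/(G(-20) + k) = -29*(-1204 + 439)/(3 + 841) = -(-22185)/844 = -29*(-765/844) = 22185/844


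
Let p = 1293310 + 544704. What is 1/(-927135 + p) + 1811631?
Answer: 1650176633650/910879 ≈ 1.8116e+6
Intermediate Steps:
p = 1838014
1/(-927135 + p) + 1811631 = 1/(-927135 + 1838014) + 1811631 = 1/910879 + 1811631 = 1650176633650/910879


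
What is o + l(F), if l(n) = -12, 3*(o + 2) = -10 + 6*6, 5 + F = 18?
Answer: -16/3 ≈ -5.3333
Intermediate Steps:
F = 13 (F = -5 + 18 = 13)
o = 20/3 (o = -2 + (-10 + 6*6)/3 = -2 + (-10 + 36)/3 = -2 + (⅓)*26 = -2 + 26/3 = 20/3 ≈ 6.6667)
o + l(F) = 20/3 - 12 = -16/3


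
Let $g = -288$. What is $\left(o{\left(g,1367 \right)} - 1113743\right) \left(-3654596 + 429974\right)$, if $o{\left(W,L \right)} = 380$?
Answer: $3590174823786$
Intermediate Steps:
$\left(o{\left(g,1367 \right)} - 1113743\right) \left(-3654596 + 429974\right) = \left(380 - 1113743\right) \left(-3654596 + 429974\right) = \left(-1113363\right) \left(-3224622\right) = 3590174823786$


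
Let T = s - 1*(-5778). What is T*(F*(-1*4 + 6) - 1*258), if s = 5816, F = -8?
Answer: -3176756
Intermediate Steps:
T = 11594 (T = 5816 - 1*(-5778) = 5816 + 5778 = 11594)
T*(F*(-1*4 + 6) - 1*258) = 11594*(-8*(-1*4 + 6) - 1*258) = 11594*(-8*(-4 + 6) - 258) = 11594*(-8*2 - 258) = 11594*(-16 - 258) = 11594*(-274) = -3176756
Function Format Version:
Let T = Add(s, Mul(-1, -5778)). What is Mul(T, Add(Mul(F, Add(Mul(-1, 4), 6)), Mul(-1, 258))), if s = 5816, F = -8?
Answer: -3176756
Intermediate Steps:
T = 11594 (T = Add(5816, Mul(-1, -5778)) = Add(5816, 5778) = 11594)
Mul(T, Add(Mul(F, Add(Mul(-1, 4), 6)), Mul(-1, 258))) = Mul(11594, Add(Mul(-8, Add(Mul(-1, 4), 6)), Mul(-1, 258))) = Mul(11594, Add(Mul(-8, Add(-4, 6)), -258)) = Mul(11594, Add(Mul(-8, 2), -258)) = Mul(11594, Add(-16, -258)) = Mul(11594, -274) = -3176756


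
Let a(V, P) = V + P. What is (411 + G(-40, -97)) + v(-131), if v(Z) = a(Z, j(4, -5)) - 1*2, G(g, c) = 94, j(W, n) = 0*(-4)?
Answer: 372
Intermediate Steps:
j(W, n) = 0
a(V, P) = P + V
v(Z) = -2 + Z (v(Z) = (0 + Z) - 1*2 = Z - 2 = -2 + Z)
(411 + G(-40, -97)) + v(-131) = (411 + 94) + (-2 - 131) = 505 - 133 = 372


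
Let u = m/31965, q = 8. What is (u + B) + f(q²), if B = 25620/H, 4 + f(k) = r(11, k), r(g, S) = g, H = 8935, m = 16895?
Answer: 118766042/11424291 ≈ 10.396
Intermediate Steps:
f(k) = 7 (f(k) = -4 + 11 = 7)
B = 5124/1787 (B = 25620/8935 = 25620*(1/8935) = 5124/1787 ≈ 2.8674)
u = 3379/6393 (u = 16895/31965 = 16895*(1/31965) = 3379/6393 ≈ 0.52855)
(u + B) + f(q²) = (3379/6393 + 5124/1787) + 7 = 38796005/11424291 + 7 = 118766042/11424291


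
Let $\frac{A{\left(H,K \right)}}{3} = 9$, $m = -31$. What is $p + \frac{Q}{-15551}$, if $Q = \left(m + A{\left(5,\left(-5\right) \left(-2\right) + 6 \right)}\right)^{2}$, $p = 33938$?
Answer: $\frac{527769822}{15551} \approx 33938.0$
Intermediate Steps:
$A{\left(H,K \right)} = 27$ ($A{\left(H,K \right)} = 3 \cdot 9 = 27$)
$Q = 16$ ($Q = \left(-31 + 27\right)^{2} = \left(-4\right)^{2} = 16$)
$p + \frac{Q}{-15551} = 33938 + \frac{16}{-15551} = 33938 + 16 \left(- \frac{1}{15551}\right) = 33938 - \frac{16}{15551} = \frac{527769822}{15551}$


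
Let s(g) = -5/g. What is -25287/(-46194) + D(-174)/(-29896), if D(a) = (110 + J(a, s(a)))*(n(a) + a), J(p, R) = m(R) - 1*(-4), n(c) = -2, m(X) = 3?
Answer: 71133625/57542326 ≈ 1.2362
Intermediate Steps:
J(p, R) = 7 (J(p, R) = 3 - 1*(-4) = 3 + 4 = 7)
D(a) = -234 + 117*a (D(a) = (110 + 7)*(-2 + a) = 117*(-2 + a) = -234 + 117*a)
-25287/(-46194) + D(-174)/(-29896) = -25287/(-46194) + (-234 + 117*(-174))/(-29896) = -25287*(-1/46194) + (-234 - 20358)*(-1/29896) = 8429/15398 - 20592*(-1/29896) = 8429/15398 + 2574/3737 = 71133625/57542326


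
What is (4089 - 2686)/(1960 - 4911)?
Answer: -1403/2951 ≈ -0.47543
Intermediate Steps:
(4089 - 2686)/(1960 - 4911) = 1403/(-2951) = 1403*(-1/2951) = -1403/2951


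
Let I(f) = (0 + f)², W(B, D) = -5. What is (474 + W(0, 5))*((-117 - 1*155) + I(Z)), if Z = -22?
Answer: 99428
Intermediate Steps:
I(f) = f²
(474 + W(0, 5))*((-117 - 1*155) + I(Z)) = (474 - 5)*((-117 - 1*155) + (-22)²) = 469*((-117 - 155) + 484) = 469*(-272 + 484) = 469*212 = 99428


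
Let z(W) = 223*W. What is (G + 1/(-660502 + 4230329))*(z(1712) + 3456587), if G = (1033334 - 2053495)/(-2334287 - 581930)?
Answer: 208635148853075196/155378957977 ≈ 1.3428e+6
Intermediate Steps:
G = 1020161/2916217 (G = -1020161/(-2916217) = -1020161*(-1/2916217) = 1020161/2916217 ≈ 0.34982)
(G + 1/(-660502 + 4230329))*(z(1712) + 3456587) = (1020161/2916217 + 1/(-660502 + 4230329))*(223*1712 + 3456587) = (1020161/2916217 + 1/3569827)*(381776 + 3456587) = (1020161/2916217 + 1/3569827)*3838363 = (3641801198364/10410390184459)*3838363 = 208635148853075196/155378957977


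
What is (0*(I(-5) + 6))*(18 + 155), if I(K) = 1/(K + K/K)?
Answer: 0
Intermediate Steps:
I(K) = 1/(1 + K) (I(K) = 1/(K + 1) = 1/(1 + K))
(0*(I(-5) + 6))*(18 + 155) = (0*(1/(1 - 5) + 6))*(18 + 155) = (0*(1/(-4) + 6))*173 = (0*(-¼ + 6))*173 = (0*(23/4))*173 = 0*173 = 0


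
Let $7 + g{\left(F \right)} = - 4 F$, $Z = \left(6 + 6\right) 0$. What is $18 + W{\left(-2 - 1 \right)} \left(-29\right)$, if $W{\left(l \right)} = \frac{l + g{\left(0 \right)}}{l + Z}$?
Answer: $- \frac{236}{3} \approx -78.667$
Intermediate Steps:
$Z = 0$ ($Z = 12 \cdot 0 = 0$)
$g{\left(F \right)} = -7 - 4 F$
$W{\left(l \right)} = \frac{-7 + l}{l}$ ($W{\left(l \right)} = \frac{l - 7}{l + 0} = \frac{l + \left(-7 + 0\right)}{l} = \frac{l - 7}{l} = \frac{-7 + l}{l}$)
$18 + W{\left(-2 - 1 \right)} \left(-29\right) = 18 + \frac{-7 - 3}{-2 - 1} \left(-29\right) = 18 + \frac{-7 - 3}{-3} \left(-29\right) = 18 + \left(- \frac{1}{3}\right) \left(-10\right) \left(-29\right) = 18 + \frac{10}{3} \left(-29\right) = 18 - \frac{290}{3} = - \frac{236}{3}$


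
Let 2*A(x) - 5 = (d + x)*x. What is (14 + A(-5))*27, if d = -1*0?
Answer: 783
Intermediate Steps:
d = 0
A(x) = 5/2 + x²/2 (A(x) = 5/2 + ((0 + x)*x)/2 = 5/2 + (x*x)/2 = 5/2 + x²/2)
(14 + A(-5))*27 = (14 + (5/2 + (½)*(-5)²))*27 = (14 + (5/2 + (½)*25))*27 = (14 + (5/2 + 25/2))*27 = (14 + 15)*27 = 29*27 = 783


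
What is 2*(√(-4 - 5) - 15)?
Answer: -30 + 6*I ≈ -30.0 + 6.0*I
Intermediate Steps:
2*(√(-4 - 5) - 15) = 2*(√(-9) - 15) = 2*(3*I - 15) = 2*(-15 + 3*I) = -30 + 6*I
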